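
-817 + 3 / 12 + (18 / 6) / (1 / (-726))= -11979 / 4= -2994.75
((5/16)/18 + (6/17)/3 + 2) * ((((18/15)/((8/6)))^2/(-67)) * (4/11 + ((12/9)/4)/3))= -491291/40092800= -0.01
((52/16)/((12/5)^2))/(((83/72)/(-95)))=-30875/664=-46.50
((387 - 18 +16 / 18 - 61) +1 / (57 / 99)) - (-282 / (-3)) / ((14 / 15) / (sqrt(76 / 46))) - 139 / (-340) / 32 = 577936729 / 1860480 - 705 * sqrt(874) / 161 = 181.18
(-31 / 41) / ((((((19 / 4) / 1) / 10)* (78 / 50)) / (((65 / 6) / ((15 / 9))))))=-15500 / 2337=-6.63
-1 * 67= -67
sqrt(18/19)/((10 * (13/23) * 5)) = 0.03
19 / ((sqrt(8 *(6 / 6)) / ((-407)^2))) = 3147331 *sqrt(2) / 4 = 1112749.55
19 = 19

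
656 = 656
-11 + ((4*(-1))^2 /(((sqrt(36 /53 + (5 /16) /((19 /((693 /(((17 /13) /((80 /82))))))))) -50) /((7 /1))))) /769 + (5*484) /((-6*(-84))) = -2100952680241831 /338790314677626 -1008*sqrt(223395451878) /2688812021251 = -6.20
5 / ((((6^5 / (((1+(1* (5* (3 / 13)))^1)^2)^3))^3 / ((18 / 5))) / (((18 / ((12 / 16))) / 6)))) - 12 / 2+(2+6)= 358607803802400614522743318 / 179290241777865566885606667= 2.00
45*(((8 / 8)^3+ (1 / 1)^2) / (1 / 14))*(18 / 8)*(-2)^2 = 11340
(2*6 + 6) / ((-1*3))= -6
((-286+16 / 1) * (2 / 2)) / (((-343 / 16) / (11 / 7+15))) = 501120 / 2401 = 208.71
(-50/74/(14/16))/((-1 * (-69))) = -200/17871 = -0.01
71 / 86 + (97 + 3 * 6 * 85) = 139993 / 86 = 1627.83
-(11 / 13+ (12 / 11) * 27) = -4333 / 143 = -30.30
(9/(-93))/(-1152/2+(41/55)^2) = 9075/53962289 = 0.00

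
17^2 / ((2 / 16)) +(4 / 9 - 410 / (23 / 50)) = 294176 / 207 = 1421.14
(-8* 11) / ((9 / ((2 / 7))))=-176 / 63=-2.79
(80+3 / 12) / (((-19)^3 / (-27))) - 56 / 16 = -87359 / 27436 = -3.18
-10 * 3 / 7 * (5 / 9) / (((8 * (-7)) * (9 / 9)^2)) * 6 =25 / 98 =0.26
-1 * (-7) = 7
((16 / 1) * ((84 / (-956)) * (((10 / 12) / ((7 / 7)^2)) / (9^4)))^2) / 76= 1225 / 46718563254579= 0.00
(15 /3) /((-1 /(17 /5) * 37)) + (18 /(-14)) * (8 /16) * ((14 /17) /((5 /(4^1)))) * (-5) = 1043 /629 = 1.66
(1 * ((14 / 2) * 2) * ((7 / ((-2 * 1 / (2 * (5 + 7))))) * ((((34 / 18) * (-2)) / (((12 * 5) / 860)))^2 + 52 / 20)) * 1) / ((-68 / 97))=101682801682 / 20655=4922914.63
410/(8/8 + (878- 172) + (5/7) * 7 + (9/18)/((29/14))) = 2378/4131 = 0.58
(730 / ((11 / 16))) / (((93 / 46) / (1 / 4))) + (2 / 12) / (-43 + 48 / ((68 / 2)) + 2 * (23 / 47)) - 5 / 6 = 1443494581 / 11064427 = 130.46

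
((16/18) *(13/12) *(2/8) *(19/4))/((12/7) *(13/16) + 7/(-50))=43225/47358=0.91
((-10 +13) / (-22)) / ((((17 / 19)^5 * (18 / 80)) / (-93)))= 1535181380 / 15618427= 98.29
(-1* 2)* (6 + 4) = -20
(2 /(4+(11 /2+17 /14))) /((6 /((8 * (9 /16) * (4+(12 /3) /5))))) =84 /125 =0.67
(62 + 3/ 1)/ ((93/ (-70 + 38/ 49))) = -220480/ 4557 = -48.38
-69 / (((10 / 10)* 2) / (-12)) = 414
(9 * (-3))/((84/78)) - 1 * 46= -995/14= -71.07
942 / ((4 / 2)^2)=471 / 2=235.50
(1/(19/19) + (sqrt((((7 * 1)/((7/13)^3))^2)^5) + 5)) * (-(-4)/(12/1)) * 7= 422811395.84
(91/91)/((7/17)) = 17/7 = 2.43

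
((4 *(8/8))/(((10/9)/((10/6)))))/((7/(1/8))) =0.11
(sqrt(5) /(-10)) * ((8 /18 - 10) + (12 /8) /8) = 1349 * sqrt(5) /1440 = 2.09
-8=-8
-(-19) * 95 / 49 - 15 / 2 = 2875 / 98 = 29.34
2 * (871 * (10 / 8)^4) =544375 / 128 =4252.93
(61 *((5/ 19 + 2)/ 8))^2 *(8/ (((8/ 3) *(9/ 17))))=116962193/ 69312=1687.47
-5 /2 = -2.50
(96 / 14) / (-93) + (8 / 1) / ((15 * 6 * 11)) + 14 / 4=3.43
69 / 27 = 2.56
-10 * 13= -130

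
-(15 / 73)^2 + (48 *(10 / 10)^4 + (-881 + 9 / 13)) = -832.35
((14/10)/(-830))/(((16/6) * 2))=-21/66400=-0.00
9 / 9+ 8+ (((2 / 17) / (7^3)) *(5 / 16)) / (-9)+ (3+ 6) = 7556971 / 419832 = 18.00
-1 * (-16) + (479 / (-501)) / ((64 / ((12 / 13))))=555297 / 34736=15.99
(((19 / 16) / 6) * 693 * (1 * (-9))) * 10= -197505 / 16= -12344.06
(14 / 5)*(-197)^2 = 543326 / 5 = 108665.20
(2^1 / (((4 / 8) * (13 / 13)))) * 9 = 36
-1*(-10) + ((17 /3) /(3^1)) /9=827 /81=10.21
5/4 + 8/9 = 77/36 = 2.14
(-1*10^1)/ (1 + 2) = -3.33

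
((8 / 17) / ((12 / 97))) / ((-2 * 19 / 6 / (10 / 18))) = -970 / 2907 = -0.33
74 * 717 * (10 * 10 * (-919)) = -4876030200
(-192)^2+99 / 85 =3133539 / 85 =36865.16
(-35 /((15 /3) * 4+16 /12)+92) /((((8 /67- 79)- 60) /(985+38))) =-396372603 /595520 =-665.59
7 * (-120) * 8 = -6720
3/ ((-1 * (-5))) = 3/ 5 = 0.60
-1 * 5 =-5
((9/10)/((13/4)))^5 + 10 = 11604795818/1160290625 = 10.00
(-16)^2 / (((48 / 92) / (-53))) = -78016 / 3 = -26005.33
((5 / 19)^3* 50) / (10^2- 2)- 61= -20498426 / 336091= -60.99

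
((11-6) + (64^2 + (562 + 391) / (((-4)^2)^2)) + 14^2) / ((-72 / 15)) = -1834975 / 2048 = -895.98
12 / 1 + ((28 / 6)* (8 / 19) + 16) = 29.96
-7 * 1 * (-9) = 63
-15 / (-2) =7.50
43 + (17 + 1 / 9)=541 / 9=60.11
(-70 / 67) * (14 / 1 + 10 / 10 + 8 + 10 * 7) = -6510 / 67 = -97.16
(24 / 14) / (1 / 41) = 492 / 7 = 70.29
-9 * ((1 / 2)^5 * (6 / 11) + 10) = -90.15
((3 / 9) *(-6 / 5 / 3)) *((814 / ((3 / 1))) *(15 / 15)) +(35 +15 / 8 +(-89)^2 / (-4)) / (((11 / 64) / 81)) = -453368428 / 495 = -915895.81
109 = 109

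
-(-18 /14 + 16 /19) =59 /133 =0.44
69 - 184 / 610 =20953 / 305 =68.70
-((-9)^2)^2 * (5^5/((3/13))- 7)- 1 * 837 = -88801785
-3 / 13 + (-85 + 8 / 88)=-12175 / 143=-85.14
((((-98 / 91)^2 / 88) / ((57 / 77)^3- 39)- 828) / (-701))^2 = 24315669188847264688632769 / 17428548944306472237901584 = 1.40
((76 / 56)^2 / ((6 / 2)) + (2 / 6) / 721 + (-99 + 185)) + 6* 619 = 230180411 / 60564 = 3800.61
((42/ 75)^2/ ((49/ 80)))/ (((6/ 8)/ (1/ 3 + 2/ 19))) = 256/ 855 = 0.30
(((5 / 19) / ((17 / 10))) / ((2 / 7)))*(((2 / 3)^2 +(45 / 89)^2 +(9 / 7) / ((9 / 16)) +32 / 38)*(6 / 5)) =2.49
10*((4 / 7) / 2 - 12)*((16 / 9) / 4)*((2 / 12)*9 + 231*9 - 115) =-6446840 / 63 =-102330.79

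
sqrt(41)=6.40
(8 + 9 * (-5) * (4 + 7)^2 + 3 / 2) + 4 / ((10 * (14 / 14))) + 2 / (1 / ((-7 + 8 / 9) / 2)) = -5441.21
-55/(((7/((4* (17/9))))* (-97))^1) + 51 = 315401/6111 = 51.61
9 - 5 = 4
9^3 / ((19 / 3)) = 2187 / 19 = 115.11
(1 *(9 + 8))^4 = 83521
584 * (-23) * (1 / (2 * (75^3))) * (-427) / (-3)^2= 2867732 / 3796875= 0.76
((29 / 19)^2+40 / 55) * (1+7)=97112 / 3971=24.46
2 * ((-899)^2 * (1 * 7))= 11314814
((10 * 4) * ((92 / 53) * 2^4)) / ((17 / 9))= 529920 / 901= 588.15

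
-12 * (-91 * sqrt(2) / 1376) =273 * sqrt(2) / 344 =1.12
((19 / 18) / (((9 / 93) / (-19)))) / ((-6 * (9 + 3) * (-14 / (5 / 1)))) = -55955 / 54432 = -1.03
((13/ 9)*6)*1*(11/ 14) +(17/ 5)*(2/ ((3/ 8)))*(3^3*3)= 154939/ 105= 1475.61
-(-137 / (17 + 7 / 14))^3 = 20570824 / 42875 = 479.79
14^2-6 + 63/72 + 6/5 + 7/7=7723/40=193.08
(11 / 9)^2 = 121 / 81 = 1.49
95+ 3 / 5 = 478 / 5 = 95.60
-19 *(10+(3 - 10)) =-57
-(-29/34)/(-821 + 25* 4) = -29/24514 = -0.00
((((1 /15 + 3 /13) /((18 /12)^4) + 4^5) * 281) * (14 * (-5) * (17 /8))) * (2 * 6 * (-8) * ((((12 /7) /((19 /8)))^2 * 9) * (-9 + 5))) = -2531918257061888 /32851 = -77072790997.59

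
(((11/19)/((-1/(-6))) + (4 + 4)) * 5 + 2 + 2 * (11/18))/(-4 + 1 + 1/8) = -82888/3933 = -21.08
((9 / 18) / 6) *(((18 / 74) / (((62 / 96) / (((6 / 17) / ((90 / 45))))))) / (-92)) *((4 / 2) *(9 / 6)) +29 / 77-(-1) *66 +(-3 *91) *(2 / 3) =-3992796968 / 34532729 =-115.62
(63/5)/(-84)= -3/20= -0.15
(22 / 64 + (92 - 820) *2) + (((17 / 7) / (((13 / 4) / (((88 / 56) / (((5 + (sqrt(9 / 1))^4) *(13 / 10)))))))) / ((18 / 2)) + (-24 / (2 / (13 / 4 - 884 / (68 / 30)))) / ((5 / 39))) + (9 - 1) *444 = 38296.14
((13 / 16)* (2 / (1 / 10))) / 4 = 65 / 16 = 4.06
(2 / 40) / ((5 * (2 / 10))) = 1 / 20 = 0.05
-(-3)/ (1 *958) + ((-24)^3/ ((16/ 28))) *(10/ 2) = -115879677/ 958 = -120960.00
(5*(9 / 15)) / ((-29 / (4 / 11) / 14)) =-0.53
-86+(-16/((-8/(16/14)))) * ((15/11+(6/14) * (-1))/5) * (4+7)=-19918/245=-81.30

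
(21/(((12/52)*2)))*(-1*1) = -91/2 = -45.50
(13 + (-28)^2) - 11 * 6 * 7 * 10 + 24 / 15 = -19107 / 5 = -3821.40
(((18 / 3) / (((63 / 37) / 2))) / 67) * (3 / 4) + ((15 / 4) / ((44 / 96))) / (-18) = -1938 / 5159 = -0.38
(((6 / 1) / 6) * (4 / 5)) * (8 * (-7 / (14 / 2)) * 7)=-224 / 5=-44.80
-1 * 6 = -6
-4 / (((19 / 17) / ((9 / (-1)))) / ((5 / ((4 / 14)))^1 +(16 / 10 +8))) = 82926 / 95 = 872.91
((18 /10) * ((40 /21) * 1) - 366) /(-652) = 1269 /2282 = 0.56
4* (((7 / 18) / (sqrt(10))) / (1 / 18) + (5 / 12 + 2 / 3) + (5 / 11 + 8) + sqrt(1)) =14* sqrt(10) / 5 + 1391 / 33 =51.01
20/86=10/43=0.23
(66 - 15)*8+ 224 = 632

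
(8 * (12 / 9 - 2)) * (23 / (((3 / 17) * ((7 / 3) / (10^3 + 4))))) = -6281024 / 21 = -299096.38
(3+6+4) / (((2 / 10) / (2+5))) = 455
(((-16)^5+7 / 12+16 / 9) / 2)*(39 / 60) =-490732463 / 1440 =-340786.43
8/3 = 2.67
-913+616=-297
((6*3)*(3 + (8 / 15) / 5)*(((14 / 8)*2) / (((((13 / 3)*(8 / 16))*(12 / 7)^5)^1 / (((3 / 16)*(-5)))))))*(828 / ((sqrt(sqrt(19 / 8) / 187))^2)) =-117899945317*sqrt(38) / 1264640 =-574696.41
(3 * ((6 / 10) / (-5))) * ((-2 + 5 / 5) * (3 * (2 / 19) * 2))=108 / 475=0.23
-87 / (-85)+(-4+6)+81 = 7142 / 85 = 84.02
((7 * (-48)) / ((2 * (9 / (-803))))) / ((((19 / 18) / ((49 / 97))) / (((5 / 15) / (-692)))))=-1101716 / 318839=-3.46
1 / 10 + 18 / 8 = 2.35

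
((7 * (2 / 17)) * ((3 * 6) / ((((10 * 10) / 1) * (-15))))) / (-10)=21 / 21250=0.00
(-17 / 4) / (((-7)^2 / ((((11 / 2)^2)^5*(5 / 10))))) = -440936218217 / 401408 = -1098473.92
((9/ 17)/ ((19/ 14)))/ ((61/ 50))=6300/ 19703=0.32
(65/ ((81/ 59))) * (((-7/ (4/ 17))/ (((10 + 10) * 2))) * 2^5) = -91273/ 81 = -1126.83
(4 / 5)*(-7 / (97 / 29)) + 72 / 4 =7918 / 485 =16.33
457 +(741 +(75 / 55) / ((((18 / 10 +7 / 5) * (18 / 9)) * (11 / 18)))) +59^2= 9059219 / 1936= 4679.35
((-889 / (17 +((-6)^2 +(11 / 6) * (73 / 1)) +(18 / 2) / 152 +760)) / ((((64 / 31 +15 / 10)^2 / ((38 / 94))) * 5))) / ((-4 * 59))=7401906456 / 292395012719095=0.00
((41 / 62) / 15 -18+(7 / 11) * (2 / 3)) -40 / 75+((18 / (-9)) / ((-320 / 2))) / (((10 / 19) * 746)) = -11029142963 / 610526400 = -18.06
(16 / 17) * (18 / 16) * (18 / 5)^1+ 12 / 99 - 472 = -1312928 / 2805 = -468.07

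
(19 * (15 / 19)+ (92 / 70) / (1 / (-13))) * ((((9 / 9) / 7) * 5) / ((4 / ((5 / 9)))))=-365 / 1764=-0.21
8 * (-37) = -296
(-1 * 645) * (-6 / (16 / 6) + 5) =-7095 / 4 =-1773.75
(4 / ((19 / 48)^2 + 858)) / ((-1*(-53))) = 9216 / 104791229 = 0.00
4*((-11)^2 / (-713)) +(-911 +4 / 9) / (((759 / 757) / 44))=-769261328 / 19251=-39959.55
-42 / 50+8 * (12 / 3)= 779 / 25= 31.16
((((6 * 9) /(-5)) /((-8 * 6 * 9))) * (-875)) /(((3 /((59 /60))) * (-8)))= 2065 /2304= 0.90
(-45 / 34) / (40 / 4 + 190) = -9 / 1360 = -0.01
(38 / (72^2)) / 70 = 19 / 181440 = 0.00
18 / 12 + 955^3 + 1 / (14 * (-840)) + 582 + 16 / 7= 10242777258839 / 11760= 870984460.79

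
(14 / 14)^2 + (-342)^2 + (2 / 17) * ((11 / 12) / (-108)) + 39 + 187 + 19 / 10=6454984877 / 55080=117192.90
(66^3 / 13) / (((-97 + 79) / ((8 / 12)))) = -10648 / 13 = -819.08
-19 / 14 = -1.36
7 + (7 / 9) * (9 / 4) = 8.75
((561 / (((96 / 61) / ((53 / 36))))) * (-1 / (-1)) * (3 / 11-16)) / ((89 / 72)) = -9508253 / 1424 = -6677.14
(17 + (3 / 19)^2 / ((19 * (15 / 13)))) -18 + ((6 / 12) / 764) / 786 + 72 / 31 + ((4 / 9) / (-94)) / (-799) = 190415338431512683 / 143848154101375440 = 1.32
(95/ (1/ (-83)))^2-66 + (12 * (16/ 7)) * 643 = 435335569/ 7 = 62190795.57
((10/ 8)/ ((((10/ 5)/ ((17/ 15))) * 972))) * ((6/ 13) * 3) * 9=17/ 1872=0.01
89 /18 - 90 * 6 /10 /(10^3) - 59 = -243493 /4500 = -54.11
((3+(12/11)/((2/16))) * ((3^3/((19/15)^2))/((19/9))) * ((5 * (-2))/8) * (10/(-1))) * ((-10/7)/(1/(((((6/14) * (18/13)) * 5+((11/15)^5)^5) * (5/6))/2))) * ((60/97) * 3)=-2932084600981881489847062084115913/765534571480072711944580078125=-3830.11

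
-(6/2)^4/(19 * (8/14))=-567/76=-7.46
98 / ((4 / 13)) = 637 / 2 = 318.50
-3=-3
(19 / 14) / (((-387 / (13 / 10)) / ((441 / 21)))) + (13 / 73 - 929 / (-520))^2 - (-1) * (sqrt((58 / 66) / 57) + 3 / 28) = sqrt(6061) / 627 + 5037083127367 / 1301188324800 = 4.00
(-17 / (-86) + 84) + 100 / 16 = 15557 / 172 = 90.45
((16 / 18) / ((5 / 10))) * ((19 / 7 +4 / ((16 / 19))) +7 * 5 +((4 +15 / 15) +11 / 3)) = 17180 / 189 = 90.90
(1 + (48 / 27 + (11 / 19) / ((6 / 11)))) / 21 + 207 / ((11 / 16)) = 23801227 / 79002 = 301.27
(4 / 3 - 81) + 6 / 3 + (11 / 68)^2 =-1077029 / 13872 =-77.64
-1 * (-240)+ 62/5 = 1262/5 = 252.40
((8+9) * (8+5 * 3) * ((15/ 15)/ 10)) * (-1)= -391/ 10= -39.10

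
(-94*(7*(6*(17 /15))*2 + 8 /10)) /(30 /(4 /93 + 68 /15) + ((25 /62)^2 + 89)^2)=-1.13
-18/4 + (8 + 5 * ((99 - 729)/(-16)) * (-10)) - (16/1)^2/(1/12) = -20149/4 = -5037.25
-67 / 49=-1.37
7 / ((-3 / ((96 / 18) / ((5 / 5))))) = -112 / 9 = -12.44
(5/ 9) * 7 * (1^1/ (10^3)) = 7/ 1800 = 0.00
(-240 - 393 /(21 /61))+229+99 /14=-2291 /2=-1145.50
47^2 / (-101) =-2209 / 101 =-21.87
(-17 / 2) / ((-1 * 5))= 17 / 10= 1.70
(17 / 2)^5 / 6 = 1419857 / 192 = 7395.09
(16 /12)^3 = 2.37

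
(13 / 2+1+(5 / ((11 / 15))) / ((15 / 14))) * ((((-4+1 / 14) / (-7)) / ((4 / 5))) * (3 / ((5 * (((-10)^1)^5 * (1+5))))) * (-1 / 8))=61 / 50176000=0.00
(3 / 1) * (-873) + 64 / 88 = -28801 / 11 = -2618.27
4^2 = 16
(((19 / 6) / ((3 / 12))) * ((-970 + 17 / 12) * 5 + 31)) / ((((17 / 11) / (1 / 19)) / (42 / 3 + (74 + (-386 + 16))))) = 29853131 / 51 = 585355.51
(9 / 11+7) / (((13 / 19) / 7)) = 79.99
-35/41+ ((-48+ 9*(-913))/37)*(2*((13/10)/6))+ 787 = 2091485/3034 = 689.35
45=45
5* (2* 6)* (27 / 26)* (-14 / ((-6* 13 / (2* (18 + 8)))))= 7560 / 13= 581.54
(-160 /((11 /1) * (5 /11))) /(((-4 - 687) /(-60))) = -1920 /691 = -2.78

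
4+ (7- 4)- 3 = 4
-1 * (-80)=80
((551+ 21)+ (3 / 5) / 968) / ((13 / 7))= 19379381 / 62920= 308.00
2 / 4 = 0.50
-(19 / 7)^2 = -361 / 49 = -7.37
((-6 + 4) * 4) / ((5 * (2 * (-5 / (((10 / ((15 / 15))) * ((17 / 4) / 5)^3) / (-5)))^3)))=-118587876497 / 10000000000000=-0.01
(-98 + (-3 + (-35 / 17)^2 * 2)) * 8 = -213912 / 289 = -740.18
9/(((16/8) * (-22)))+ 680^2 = 20345591/44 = 462399.80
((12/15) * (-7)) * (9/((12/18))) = -378/5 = -75.60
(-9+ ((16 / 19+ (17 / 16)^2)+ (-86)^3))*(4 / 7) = -441972939 / 1216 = -363464.59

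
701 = 701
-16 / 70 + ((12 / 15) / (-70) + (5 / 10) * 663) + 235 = 28313 / 50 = 566.26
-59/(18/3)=-59/6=-9.83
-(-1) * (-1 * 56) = -56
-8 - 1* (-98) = 90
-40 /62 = -0.65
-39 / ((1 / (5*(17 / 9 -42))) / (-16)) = -375440 / 3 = -125146.67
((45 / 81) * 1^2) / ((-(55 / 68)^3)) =-314432 / 299475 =-1.05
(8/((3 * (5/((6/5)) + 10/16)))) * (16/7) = 1024/805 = 1.27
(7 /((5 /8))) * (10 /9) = 112 /9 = 12.44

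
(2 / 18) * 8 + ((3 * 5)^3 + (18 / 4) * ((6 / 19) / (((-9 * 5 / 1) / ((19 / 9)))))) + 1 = 151957 / 45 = 3376.82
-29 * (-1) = 29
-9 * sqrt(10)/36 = -0.79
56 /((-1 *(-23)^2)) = -56 /529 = -0.11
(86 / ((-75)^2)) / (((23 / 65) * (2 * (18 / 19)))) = 10621 / 465750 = 0.02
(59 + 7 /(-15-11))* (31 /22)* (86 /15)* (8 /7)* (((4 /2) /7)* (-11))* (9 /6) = -8141964 /3185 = -2556.35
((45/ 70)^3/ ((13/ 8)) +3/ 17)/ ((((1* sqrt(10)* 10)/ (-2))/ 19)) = -48963* sqrt(10)/ 379015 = -0.41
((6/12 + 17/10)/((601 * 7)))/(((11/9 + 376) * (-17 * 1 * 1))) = -99/1214035025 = -0.00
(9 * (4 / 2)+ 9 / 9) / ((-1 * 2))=-9.50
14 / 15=0.93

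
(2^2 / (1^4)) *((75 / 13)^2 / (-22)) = -11250 / 1859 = -6.05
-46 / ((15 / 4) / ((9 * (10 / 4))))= -276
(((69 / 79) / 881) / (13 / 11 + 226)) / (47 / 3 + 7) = 759 / 3942365756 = 0.00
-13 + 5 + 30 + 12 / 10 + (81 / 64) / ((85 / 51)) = 7667 / 320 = 23.96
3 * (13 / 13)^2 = 3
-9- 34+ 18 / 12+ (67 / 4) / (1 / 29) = 1777 / 4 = 444.25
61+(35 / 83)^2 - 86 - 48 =-501672 / 6889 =-72.82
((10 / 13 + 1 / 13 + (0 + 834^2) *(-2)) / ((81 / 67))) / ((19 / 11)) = -13328235965 / 20007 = -666178.64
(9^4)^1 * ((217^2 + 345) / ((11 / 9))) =2800930266 / 11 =254630024.18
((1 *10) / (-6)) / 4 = -5 / 12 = -0.42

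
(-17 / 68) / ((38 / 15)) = -15 / 152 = -0.10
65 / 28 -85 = -2315 / 28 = -82.68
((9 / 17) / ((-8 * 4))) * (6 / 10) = -27 / 2720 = -0.01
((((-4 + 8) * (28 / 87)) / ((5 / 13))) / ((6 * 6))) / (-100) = -91 / 97875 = -0.00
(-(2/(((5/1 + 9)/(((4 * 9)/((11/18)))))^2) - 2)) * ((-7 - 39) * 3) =27336972/5929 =4610.72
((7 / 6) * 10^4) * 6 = 70000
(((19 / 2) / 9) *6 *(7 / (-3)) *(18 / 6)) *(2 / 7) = -38 / 3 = -12.67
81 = 81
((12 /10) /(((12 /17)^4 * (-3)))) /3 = -83521 /155520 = -0.54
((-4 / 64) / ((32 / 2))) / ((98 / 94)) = -47 / 12544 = -0.00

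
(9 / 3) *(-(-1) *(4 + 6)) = 30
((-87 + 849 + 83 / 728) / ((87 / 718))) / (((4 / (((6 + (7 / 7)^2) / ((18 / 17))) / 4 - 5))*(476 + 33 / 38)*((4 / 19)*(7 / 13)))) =-17328861007021 / 177983592192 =-97.36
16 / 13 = 1.23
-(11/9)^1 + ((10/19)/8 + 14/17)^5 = -21577271825676811/32400751084121088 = -0.67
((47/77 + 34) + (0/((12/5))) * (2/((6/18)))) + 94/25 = 73863/1925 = 38.37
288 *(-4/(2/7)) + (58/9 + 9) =-36149/9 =-4016.56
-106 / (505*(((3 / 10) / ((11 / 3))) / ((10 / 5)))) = -4664 / 909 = -5.13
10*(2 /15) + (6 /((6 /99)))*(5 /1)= 1489 /3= 496.33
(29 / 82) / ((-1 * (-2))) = 29 / 164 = 0.18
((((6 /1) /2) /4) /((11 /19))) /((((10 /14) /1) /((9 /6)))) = 1197 /440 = 2.72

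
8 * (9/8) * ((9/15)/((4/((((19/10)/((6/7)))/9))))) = 133/400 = 0.33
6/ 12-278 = -277.50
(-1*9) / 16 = -9 / 16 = -0.56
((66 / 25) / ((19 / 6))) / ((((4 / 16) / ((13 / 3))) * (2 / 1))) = 3432 / 475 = 7.23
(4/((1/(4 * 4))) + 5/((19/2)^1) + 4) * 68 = 4659.79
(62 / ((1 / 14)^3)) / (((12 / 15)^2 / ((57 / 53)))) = 15152025 / 53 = 285887.26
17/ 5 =3.40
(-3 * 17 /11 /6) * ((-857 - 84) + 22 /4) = 31807 /44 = 722.89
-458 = -458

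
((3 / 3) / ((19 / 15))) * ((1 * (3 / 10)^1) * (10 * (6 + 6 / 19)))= 14.96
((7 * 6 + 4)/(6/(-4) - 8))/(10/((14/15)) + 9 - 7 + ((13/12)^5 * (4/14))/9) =-103016448/271505953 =-0.38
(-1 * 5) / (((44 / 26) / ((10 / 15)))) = -65 / 33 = -1.97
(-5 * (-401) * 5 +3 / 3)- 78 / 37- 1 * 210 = 363114 / 37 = 9813.89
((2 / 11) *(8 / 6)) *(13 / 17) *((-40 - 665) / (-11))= 24440 / 2057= 11.88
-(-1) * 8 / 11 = 8 / 11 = 0.73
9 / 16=0.56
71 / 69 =1.03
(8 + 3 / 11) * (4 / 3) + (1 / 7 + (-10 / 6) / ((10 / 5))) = 4777 / 462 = 10.34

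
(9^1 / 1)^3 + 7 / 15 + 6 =11032 / 15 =735.47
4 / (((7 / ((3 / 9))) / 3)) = 4 / 7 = 0.57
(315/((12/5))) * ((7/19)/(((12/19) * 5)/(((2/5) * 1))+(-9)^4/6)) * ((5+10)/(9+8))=2625/67762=0.04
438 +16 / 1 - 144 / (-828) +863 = 30295 / 23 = 1317.17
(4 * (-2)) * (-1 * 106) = 848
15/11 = 1.36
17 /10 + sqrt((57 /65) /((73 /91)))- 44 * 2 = -863 /10 + sqrt(145635) /365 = -85.25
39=39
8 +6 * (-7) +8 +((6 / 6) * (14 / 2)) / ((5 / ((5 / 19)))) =-487 / 19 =-25.63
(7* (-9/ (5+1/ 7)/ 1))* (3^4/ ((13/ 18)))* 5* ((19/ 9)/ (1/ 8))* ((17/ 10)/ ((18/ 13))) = -142443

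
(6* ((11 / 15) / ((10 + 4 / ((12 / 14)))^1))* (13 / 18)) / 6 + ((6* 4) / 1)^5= 2866544653 / 360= 7962624.04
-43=-43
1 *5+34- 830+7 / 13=-790.46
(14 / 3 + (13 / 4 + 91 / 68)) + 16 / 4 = 13.25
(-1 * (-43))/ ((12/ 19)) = 817/ 12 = 68.08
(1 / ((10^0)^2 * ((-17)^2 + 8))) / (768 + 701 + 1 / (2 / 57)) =2 / 889515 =0.00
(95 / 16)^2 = 9025 / 256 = 35.25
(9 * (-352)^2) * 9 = 10036224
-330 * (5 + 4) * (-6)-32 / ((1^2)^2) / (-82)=17820.39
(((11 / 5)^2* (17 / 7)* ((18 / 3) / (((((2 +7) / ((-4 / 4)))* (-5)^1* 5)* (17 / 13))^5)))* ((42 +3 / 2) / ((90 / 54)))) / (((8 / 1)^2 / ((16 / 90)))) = 1302867137 / 561894868212890625000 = 0.00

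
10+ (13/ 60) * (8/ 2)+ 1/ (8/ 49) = 2039/ 120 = 16.99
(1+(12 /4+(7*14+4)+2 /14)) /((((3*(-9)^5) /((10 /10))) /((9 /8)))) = -0.00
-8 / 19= -0.42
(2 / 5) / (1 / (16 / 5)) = 1.28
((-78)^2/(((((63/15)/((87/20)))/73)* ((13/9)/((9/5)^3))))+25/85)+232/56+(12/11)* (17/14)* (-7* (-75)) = 304005887673/163625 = 1857942.78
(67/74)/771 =67/57054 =0.00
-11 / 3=-3.67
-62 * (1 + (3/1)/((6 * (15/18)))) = -496/5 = -99.20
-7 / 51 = -0.14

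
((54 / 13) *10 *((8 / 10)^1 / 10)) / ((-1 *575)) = -216 / 37375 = -0.01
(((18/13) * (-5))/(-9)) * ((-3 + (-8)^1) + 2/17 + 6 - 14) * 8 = -25680/221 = -116.20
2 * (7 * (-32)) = -448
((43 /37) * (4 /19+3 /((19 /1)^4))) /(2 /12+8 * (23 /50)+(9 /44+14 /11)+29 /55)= 3893594100 /93105622993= 0.04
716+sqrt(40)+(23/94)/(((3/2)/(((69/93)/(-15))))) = 2 * sqrt(10)+46944011/65565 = 722.32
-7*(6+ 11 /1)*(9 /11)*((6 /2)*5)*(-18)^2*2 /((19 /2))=-20820240 /209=-99618.37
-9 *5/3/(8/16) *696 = -20880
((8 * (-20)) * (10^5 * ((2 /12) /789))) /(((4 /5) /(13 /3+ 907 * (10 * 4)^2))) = -43536130000000 /7101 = -6130985776.65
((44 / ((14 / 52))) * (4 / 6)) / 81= 2288 / 1701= 1.35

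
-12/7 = -1.71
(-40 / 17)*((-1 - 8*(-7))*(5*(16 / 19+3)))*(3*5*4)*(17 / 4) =-12045000 / 19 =-633947.37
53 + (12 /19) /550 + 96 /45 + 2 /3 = 291561 /5225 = 55.80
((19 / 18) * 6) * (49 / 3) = 931 / 9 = 103.44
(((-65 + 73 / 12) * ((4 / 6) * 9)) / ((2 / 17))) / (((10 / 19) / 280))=-1598527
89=89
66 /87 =22 /29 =0.76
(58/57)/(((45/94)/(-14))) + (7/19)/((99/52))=-834148/28215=-29.56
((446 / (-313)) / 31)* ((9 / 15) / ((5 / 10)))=-2676 / 48515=-0.06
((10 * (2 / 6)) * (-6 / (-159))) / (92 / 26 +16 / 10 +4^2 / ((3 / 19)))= 650 / 550193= 0.00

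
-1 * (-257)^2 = -66049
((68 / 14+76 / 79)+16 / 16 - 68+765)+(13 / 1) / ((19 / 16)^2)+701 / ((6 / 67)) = 10230238607 / 1197798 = 8540.87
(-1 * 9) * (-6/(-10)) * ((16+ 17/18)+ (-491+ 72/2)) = 4731/2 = 2365.50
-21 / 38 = -0.55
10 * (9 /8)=11.25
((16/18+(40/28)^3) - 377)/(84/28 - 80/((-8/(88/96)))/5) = -2304110/29841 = -77.21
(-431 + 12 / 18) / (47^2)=-1291 / 6627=-0.19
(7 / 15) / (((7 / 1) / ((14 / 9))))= 14 / 135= 0.10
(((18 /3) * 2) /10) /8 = 3 /20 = 0.15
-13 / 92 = -0.14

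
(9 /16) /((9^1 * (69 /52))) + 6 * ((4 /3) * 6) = 13261 /276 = 48.05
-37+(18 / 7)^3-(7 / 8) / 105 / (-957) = -787687217 / 39390120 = -20.00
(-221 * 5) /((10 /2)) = -221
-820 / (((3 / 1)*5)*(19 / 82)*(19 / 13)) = -174824 / 1083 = -161.43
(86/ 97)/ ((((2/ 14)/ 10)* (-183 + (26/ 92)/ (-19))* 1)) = -0.34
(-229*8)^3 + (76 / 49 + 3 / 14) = -602563031891 / 98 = -6148602366.23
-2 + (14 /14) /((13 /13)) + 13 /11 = 2 /11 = 0.18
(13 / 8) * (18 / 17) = 117 / 68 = 1.72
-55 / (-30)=11 / 6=1.83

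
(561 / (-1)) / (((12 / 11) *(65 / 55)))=-22627 / 52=-435.13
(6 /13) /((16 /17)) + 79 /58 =5587 /3016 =1.85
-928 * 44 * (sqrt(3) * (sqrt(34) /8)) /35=-1472.80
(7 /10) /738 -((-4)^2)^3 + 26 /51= -513820081 /125460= -4095.49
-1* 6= -6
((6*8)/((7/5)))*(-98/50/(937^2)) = -336/4389845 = -0.00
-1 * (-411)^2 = -168921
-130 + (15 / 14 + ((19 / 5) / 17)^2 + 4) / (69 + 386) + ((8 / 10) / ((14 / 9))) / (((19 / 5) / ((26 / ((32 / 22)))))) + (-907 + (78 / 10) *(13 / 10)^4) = -177038076069107 / 174888350000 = -1012.29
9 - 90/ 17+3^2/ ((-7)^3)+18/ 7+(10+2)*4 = 316338/ 5831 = 54.25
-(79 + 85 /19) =-1586 /19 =-83.47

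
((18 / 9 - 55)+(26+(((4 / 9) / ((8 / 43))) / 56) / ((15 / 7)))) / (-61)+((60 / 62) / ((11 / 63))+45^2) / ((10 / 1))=9143132497 / 44930160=203.50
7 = 7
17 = 17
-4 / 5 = -0.80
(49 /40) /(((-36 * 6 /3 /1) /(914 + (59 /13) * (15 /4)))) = -2372237 /149760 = -15.84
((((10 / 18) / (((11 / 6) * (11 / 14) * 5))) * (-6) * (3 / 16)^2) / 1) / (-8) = 63 / 30976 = 0.00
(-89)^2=7921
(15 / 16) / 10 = 3 / 32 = 0.09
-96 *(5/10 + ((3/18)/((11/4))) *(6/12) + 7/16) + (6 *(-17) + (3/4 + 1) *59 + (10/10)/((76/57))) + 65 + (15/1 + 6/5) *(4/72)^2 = -25.86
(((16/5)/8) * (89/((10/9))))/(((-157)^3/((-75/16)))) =2403/61918288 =0.00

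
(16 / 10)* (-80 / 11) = -11.64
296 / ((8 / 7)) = 259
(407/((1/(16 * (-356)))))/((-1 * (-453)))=-2318272/453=-5117.60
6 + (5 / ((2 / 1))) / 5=13 / 2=6.50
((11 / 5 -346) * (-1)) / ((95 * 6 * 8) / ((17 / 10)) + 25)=29223 / 230125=0.13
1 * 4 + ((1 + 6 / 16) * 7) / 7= 43 / 8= 5.38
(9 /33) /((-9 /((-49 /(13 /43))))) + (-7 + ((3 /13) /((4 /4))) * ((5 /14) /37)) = -2.09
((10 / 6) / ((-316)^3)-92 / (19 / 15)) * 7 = -914449294745 / 1798606272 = -508.42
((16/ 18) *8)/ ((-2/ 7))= -224/ 9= -24.89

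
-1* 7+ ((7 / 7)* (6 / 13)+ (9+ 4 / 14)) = 250 / 91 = 2.75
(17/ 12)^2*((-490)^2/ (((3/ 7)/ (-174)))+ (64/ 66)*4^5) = -116207876531/ 594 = -195636155.78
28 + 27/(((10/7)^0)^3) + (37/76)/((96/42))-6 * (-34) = 315203/1216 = 259.21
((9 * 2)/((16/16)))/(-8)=-9/4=-2.25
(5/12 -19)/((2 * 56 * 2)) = -223/2688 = -0.08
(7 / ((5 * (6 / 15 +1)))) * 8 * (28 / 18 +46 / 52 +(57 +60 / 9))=61876 / 117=528.85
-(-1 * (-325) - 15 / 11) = -323.64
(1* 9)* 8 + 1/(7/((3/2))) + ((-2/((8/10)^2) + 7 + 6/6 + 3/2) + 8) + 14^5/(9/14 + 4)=421969201/3640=115925.60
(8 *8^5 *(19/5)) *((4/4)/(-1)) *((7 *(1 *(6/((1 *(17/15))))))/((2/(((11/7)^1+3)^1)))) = -1434451968/17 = -84379527.53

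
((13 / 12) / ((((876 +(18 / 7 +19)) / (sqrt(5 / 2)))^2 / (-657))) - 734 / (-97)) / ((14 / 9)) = 2085623420877 / 428868230896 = 4.86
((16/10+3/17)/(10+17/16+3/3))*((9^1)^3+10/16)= 1762774/16405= 107.45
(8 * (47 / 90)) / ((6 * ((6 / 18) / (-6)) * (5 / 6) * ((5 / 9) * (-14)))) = 1692 / 875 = 1.93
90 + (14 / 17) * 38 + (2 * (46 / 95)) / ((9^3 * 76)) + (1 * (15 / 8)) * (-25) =13317670373 / 178954920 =74.42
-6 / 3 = -2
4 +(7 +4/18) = 101/9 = 11.22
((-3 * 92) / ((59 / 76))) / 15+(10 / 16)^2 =-440113 / 18880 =-23.31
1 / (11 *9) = 1 / 99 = 0.01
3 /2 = 1.50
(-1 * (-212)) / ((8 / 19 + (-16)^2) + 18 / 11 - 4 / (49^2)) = 53191754 / 64747349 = 0.82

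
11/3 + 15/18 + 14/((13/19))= 649/26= 24.96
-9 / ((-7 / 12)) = 108 / 7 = 15.43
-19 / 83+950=78831 / 83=949.77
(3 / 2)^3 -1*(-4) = 59 / 8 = 7.38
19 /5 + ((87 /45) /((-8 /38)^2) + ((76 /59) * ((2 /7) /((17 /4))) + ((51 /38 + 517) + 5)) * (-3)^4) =1358913599339 /32015760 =42445.15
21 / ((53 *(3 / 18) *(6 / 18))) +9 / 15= 2049 / 265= 7.73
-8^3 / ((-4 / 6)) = 768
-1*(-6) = 6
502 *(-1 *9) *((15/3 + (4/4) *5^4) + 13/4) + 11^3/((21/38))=-120061831/42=-2858615.02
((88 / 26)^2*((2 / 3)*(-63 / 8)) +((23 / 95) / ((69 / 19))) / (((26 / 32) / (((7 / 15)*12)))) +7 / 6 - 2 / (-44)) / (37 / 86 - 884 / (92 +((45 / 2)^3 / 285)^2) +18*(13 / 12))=-4560744785998188 / 1513760609035675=-3.01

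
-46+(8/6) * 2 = -130/3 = -43.33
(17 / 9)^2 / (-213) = -289 / 17253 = -0.02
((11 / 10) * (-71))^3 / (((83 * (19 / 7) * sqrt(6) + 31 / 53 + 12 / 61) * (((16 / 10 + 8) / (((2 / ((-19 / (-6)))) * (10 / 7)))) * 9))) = 75466617746597 / 5910225759745200 - 413278300806205967 * sqrt(6) / 112294289435158800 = -9.00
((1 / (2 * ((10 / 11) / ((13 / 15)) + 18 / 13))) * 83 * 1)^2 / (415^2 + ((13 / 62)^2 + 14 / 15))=676895538605 / 400876436385168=0.00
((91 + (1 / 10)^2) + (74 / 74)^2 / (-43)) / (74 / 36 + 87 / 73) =257046651 / 9174050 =28.02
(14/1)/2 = 7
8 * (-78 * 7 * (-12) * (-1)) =-52416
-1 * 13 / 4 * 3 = -39 / 4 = -9.75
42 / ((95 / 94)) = 41.56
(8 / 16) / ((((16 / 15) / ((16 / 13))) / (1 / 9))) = 5 / 78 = 0.06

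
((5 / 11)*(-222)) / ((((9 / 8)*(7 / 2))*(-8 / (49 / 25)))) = 1036 / 165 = 6.28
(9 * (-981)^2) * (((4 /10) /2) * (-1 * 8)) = -69289992 /5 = -13857998.40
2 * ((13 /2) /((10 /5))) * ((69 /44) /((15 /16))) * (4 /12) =598 /165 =3.62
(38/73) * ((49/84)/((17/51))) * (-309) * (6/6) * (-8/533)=164388/38909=4.22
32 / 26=16 / 13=1.23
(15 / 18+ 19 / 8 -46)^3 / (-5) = 1083206683 / 69120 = 15671.39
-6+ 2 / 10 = -29 / 5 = -5.80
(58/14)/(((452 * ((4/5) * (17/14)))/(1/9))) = 145/138312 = 0.00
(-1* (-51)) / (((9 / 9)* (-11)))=-51 / 11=-4.64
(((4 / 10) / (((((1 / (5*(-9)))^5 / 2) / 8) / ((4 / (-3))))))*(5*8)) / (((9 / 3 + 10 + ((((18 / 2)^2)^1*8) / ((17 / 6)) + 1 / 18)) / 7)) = 134915155200000 / 73979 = 1823695308.13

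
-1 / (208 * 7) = -1 / 1456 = -0.00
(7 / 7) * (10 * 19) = 190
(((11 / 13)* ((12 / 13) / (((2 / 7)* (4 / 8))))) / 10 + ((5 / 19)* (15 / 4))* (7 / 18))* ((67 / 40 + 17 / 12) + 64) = 2886661897 / 46238400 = 62.43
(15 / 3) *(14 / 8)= 35 / 4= 8.75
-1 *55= -55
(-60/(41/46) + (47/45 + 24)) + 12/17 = -1303741/31365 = -41.57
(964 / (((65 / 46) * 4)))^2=122899396 / 4225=29088.61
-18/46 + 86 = 85.61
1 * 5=5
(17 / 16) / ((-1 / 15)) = -255 / 16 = -15.94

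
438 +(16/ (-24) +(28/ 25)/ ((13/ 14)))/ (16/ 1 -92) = 16227637/ 37050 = 437.99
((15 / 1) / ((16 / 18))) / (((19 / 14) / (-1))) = -945 / 76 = -12.43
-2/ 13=-0.15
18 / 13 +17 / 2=257 / 26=9.88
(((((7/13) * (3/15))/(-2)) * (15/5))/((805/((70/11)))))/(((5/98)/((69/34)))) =-3087/60775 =-0.05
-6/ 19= -0.32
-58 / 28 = -29 / 14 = -2.07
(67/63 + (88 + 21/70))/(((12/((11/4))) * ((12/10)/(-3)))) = -619289/12096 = -51.20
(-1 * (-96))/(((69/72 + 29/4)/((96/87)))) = 73728/5713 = 12.91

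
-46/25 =-1.84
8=8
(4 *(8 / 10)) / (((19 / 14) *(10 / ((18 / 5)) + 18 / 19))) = 288 / 455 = 0.63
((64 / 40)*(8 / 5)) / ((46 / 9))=288 / 575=0.50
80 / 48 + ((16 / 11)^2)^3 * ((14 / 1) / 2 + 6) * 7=863.46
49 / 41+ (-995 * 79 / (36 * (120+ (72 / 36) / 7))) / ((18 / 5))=-86062991 / 22370256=-3.85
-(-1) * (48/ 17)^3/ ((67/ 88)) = 9732096/ 329171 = 29.57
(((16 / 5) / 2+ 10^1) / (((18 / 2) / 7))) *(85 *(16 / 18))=55216 / 81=681.68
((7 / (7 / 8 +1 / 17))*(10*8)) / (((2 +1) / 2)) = 152320 / 381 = 399.79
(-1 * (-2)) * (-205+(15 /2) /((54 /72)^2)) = -1150 /3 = -383.33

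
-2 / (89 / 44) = -88 / 89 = -0.99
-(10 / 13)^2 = -100 / 169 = -0.59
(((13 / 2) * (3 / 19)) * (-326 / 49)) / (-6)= 1.14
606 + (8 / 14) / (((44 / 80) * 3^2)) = 420038 / 693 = 606.12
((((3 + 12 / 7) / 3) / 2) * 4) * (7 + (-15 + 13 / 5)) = -594 / 35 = -16.97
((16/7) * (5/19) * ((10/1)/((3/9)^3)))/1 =21600/133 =162.41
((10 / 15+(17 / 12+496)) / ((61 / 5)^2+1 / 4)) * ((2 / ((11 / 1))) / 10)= 29885 / 491997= 0.06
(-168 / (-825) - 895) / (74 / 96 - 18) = 11811312 / 227425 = 51.93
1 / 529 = 0.00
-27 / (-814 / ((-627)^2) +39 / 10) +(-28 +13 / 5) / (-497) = -6.88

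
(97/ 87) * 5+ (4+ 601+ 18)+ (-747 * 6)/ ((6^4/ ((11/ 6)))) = 2598451/ 4176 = 622.23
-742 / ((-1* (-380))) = -371 / 190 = -1.95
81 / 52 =1.56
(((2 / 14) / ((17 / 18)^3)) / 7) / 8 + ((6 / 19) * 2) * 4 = 11569227 / 4574003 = 2.53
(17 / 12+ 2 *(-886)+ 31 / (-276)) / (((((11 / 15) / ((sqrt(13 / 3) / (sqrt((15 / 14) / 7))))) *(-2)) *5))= 142541 *sqrt(130) / 1265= 1284.76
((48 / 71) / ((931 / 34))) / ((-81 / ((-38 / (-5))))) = -1088 / 469665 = -0.00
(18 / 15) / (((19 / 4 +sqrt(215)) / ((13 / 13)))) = 0.06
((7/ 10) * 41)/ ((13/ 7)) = 2009/ 130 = 15.45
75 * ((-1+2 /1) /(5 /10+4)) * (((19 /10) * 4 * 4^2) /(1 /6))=12160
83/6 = 13.83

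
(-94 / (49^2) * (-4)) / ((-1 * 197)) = -376 / 472997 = -0.00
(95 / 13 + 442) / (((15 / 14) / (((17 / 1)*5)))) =463386 / 13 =35645.08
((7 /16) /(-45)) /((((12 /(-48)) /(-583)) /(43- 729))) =1399783 /90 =15553.14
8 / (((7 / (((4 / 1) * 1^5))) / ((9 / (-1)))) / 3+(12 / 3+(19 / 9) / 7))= 6048 / 3203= 1.89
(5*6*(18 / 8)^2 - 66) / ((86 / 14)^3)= 235641 / 636056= 0.37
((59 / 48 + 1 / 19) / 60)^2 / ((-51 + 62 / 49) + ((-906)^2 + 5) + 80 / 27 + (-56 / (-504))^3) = 602653401 / 1083839716802252800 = 0.00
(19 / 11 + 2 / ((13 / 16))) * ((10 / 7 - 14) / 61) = -0.86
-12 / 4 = -3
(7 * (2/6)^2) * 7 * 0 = 0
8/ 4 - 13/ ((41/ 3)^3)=137491/ 68921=1.99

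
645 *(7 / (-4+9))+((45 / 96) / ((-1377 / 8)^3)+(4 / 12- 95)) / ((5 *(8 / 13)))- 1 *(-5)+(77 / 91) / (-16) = 793967724917771 / 905136139440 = 877.18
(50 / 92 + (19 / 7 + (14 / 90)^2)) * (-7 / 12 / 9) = -2140003 / 10060200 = -0.21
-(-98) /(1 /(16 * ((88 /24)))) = 17248 /3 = 5749.33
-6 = -6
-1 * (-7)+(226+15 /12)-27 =829 /4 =207.25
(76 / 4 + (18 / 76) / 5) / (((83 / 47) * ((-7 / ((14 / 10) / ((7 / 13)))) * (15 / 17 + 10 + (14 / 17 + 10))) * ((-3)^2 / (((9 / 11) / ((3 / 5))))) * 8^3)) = -488189 / 8938183680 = -0.00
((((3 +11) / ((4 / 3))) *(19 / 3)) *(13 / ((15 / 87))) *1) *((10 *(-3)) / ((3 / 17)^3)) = -27371414.78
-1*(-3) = 3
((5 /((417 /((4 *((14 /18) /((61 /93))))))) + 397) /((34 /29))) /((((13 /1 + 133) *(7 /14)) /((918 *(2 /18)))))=473.20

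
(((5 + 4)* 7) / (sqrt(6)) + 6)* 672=4032 + 7056* sqrt(6)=21315.60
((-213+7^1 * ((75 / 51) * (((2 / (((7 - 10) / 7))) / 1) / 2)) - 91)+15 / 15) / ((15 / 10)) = -33356 / 153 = -218.01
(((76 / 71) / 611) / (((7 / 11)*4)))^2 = 43681 / 92213646889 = 0.00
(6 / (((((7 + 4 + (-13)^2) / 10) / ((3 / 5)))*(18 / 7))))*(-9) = -7 / 10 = -0.70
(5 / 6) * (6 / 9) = 5 / 9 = 0.56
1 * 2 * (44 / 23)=88 / 23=3.83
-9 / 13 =-0.69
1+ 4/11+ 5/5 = 26/11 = 2.36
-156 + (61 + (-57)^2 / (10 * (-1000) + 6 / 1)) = -50141 / 526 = -95.33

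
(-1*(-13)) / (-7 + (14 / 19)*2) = -247 / 105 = -2.35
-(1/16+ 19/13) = -317/208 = -1.52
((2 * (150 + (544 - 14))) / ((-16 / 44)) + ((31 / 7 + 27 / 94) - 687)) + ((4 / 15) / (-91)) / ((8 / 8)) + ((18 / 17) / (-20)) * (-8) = -275579383 / 62322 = -4421.86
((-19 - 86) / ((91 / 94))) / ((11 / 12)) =-16920 / 143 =-118.32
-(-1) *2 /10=1 /5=0.20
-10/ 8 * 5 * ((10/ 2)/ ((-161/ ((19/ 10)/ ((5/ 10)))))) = 475/ 644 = 0.74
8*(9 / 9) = 8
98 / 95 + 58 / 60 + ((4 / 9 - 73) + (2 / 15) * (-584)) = -50761 / 342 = -148.42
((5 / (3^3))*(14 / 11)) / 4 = 35 / 594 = 0.06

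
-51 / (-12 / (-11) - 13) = 561 / 131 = 4.28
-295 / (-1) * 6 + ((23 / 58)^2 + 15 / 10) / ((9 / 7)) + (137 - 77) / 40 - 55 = 52007779 / 30276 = 1717.79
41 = 41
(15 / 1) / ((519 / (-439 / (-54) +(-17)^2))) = 80225 / 9342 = 8.59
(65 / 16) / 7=65 / 112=0.58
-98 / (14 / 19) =-133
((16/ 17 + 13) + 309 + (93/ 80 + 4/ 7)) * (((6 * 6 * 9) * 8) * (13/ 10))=3254725071/ 2975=1094025.23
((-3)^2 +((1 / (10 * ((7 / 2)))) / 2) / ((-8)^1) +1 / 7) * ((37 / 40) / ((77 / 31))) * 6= 17614479 / 862400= 20.42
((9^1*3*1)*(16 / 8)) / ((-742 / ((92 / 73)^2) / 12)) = -2742336 / 1977059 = -1.39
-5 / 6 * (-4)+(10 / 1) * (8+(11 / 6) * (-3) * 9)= -1235 / 3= -411.67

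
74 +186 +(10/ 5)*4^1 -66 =202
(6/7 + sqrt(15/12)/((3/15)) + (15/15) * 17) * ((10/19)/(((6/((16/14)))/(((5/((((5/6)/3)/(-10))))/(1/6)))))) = -1800000/931 - 36000 * sqrt(5)/133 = -2538.66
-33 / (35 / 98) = -462 / 5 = -92.40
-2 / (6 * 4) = -1 / 12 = -0.08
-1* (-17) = 17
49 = 49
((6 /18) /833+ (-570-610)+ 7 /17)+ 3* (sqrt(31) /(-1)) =-2947790 /2499-3* sqrt(31) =-1196.29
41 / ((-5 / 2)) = -82 / 5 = -16.40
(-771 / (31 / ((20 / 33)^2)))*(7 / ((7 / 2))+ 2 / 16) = -218450 / 11253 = -19.41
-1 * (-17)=17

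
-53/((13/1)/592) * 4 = -125504/13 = -9654.15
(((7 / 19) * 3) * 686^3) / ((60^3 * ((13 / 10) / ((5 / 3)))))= 282475249 / 133380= 2117.82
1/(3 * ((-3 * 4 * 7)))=-1/252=-0.00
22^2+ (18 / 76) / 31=570161 / 1178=484.01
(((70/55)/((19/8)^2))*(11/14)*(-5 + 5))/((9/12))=0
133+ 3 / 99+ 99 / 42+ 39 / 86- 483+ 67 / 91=-44733230 / 129129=-346.42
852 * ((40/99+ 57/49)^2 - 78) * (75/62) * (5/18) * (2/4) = -15777141362375/1458996462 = -10813.69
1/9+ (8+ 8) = 145/9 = 16.11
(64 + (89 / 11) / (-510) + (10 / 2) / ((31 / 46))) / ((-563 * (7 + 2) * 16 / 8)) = -12417781 / 1762403940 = -0.01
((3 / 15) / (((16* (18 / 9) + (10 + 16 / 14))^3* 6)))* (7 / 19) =2401 / 15699856560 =0.00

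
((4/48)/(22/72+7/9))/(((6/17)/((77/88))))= 119/624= 0.19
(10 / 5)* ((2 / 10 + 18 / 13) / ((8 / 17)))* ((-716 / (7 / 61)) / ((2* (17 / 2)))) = -1124657 / 455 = -2471.77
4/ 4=1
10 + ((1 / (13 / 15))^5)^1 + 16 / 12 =14902087 / 1113879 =13.38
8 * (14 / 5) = 112 / 5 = 22.40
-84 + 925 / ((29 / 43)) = 37339 / 29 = 1287.55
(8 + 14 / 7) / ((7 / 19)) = 190 / 7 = 27.14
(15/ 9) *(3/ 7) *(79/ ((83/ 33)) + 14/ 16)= 107185/ 4648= 23.06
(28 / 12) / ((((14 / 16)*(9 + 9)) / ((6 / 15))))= 8 / 135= 0.06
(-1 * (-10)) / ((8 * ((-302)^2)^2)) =5 / 33272678464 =0.00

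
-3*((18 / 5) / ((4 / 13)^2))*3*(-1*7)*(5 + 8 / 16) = 1054053 / 80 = 13175.66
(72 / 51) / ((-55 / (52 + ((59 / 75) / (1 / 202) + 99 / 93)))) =-358424 / 65875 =-5.44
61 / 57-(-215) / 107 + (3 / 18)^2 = 227417 / 73188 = 3.11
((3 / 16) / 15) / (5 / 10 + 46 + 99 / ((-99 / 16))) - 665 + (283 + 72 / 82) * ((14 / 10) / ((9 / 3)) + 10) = 692153947 / 300120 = 2306.26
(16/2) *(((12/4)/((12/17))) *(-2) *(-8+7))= 68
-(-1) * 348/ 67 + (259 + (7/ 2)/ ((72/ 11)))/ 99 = 7465079/ 955152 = 7.82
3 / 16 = 0.19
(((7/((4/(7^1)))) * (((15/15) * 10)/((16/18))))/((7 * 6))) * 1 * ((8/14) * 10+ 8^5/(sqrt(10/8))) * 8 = 150+ 344064 * sqrt(5) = 769500.49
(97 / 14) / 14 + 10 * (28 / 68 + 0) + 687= 2304453 / 3332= 691.61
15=15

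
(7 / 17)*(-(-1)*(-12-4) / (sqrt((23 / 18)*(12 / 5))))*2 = -112*sqrt(690) / 391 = -7.52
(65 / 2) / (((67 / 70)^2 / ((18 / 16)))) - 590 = -9877415 / 17956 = -550.09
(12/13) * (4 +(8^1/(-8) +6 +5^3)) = 1608/13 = 123.69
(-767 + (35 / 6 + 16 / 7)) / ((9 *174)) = -0.48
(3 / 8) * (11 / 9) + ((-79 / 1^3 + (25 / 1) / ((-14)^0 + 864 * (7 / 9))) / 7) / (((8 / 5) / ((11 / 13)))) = -8094757 / 1469832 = -5.51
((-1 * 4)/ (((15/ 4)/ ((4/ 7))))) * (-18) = 384/ 35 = 10.97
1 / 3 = 0.33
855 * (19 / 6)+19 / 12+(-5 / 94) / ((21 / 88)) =10694581 / 3948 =2708.86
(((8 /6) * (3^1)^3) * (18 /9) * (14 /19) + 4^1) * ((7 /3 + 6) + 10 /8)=31165 /57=546.75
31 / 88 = 0.35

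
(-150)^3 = -3375000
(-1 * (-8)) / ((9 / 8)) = 64 / 9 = 7.11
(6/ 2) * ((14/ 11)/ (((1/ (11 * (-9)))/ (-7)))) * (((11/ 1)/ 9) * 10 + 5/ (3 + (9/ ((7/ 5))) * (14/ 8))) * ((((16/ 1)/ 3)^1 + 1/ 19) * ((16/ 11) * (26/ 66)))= 13454459200/ 131043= 102672.09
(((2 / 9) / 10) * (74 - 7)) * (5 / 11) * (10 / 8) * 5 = 1675 / 396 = 4.23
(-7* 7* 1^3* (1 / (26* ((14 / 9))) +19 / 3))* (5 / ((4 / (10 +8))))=-7009.76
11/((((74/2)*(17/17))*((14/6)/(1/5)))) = 33/1295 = 0.03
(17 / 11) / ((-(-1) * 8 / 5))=85 / 88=0.97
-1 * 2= -2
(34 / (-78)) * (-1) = 17 / 39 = 0.44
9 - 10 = -1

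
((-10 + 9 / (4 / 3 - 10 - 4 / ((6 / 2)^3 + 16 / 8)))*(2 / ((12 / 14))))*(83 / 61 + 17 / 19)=-77245007 / 1331691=-58.01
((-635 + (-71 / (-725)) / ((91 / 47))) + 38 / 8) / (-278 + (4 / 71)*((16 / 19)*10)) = 224351686823 / 98799409800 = 2.27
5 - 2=3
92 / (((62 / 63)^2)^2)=362318103 / 3694084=98.08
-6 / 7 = -0.86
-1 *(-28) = 28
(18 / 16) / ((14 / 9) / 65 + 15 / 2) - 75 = -2635635 / 35212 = -74.85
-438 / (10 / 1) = -219 / 5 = -43.80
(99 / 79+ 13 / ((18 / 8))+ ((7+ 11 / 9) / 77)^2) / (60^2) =267184243 / 136582815600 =0.00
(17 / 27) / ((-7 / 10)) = -170 / 189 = -0.90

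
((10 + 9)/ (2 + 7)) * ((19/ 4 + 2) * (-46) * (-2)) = 1311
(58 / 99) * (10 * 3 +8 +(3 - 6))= 2030 / 99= 20.51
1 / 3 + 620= 1861 / 3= 620.33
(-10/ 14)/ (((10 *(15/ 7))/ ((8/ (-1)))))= 4/ 15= 0.27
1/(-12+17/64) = -64/751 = -0.09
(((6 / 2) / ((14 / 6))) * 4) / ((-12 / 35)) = -15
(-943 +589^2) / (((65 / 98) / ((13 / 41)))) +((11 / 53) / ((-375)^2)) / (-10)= 165394.36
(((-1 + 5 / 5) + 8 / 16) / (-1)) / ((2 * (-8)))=1 / 32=0.03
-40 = -40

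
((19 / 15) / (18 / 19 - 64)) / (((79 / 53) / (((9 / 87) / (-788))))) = 19133 / 10813794920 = 0.00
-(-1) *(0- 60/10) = -6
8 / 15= 0.53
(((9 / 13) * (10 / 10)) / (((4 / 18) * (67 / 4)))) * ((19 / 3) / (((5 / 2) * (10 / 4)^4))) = 32832 / 2721875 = 0.01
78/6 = 13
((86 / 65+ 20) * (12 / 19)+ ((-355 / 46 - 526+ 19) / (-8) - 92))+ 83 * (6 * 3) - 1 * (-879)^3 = 308661418539351 / 454480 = 679152918.81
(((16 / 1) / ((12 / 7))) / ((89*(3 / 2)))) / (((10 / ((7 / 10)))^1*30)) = 0.00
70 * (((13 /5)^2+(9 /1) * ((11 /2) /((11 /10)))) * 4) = 72464 /5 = 14492.80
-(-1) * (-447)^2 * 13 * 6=15585102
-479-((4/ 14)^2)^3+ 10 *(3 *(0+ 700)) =2414275065/ 117649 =20521.00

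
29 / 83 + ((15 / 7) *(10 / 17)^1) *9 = 115501 / 9877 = 11.69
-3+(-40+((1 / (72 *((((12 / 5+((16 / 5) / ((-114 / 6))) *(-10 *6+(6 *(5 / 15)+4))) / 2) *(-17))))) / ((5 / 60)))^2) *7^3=-13723.00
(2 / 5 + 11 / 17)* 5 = 89 / 17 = 5.24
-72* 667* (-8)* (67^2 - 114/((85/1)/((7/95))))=732954966336/425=1724599920.79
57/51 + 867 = 14758/17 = 868.12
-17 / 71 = -0.24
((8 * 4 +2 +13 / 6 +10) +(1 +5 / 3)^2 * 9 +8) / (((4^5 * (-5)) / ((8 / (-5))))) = 709 / 19200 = 0.04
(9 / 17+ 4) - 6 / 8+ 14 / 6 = 1247 / 204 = 6.11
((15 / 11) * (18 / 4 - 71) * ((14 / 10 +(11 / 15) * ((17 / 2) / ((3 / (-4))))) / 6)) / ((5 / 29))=1199527 / 1980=605.82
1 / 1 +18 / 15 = 11 / 5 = 2.20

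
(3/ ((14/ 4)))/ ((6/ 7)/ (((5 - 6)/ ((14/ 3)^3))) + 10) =-0.01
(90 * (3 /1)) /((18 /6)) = 90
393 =393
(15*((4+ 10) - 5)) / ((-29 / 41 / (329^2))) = -599113935 / 29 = -20659101.21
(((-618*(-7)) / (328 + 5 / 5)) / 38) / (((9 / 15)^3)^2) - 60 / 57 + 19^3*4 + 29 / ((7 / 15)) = 41779153198 / 1518993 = 27504.51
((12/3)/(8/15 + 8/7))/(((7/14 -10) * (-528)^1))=0.00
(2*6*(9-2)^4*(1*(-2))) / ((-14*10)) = 2058 / 5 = 411.60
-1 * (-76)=76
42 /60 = 7 /10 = 0.70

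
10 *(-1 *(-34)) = 340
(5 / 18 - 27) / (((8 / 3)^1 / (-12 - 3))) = 2405 / 16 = 150.31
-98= -98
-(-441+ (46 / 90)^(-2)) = 437.17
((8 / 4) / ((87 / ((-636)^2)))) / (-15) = -89888 / 145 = -619.92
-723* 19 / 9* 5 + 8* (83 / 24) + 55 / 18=-136817 / 18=-7600.94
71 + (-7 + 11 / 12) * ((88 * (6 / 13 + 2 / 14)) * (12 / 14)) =-131433 / 637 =-206.33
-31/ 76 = -0.41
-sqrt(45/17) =-3 * sqrt(85)/17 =-1.63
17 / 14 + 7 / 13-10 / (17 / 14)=-6.48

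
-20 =-20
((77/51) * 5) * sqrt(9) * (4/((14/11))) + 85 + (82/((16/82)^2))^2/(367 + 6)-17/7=572250598471/45452288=12590.14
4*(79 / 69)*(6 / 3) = 632 / 69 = 9.16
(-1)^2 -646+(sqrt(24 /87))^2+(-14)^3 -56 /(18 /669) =-475895 /87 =-5470.06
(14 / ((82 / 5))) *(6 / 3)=70 / 41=1.71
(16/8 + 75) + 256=333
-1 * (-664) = 664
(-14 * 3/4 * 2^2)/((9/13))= -182/3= -60.67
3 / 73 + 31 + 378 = 29860 / 73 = 409.04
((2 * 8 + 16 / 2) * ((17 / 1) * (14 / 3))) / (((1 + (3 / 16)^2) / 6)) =11036.02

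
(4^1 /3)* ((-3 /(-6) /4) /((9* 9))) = 1 /486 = 0.00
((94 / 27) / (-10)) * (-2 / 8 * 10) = 47 / 54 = 0.87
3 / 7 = 0.43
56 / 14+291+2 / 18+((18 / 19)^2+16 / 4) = 974728 / 3249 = 300.01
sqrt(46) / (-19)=-sqrt(46) / 19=-0.36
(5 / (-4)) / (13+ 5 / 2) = -0.08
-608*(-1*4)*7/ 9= 17024/ 9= 1891.56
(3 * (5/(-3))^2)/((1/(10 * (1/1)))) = 250/3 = 83.33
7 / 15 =0.47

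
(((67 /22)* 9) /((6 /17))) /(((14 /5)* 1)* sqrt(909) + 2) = -85425 /3917408 + 358785* sqrt(101) /3917408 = 0.90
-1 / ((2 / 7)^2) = -49 / 4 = -12.25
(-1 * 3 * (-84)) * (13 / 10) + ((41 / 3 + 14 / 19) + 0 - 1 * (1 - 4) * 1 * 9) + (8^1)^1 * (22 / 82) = 4336886 / 11685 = 371.15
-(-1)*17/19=17/19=0.89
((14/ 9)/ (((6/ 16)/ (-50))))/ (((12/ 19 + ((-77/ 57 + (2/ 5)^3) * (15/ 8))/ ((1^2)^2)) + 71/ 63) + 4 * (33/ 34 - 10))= 2532320000/ 448963797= 5.64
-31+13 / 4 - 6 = -135 / 4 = -33.75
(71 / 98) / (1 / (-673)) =-47783 / 98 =-487.58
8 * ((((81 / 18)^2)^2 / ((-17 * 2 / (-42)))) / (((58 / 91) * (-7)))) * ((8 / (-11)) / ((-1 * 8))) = -1791153 / 21692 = -82.57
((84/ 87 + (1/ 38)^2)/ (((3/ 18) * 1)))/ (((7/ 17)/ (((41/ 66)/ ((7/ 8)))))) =10.00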